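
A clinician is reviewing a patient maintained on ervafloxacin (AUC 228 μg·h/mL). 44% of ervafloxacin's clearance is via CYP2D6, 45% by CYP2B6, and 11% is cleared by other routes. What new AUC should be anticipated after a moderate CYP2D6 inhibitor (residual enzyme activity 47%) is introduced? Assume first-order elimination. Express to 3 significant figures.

297 μg·h/mL

The CYP2D6 pathway (44% of clearance) falls to 0.47× activity: 0.44 × 0.47 = 0.2068.
CYP2B6 (45%) and the residual 11% are unaffected.
CL_new/CL_old = 0.2068 + 0.45 + 0.11 = 0.7668.
AUC ∝ 1/CL, so new value = 228 / 0.7668 = 297 μg·h/mL.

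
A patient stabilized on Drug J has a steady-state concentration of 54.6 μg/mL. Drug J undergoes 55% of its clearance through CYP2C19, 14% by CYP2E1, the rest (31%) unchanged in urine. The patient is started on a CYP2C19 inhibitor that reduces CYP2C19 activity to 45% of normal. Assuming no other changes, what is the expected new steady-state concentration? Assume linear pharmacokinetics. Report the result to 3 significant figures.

The CYP2C19 pathway (55% of clearance) drops to 0.45× activity: 0.55 × 0.45 = 0.2475.
CYP2E1 (14%) and the residual 31% are unaffected.
Relative clearance = 0.2475 + 0.14 + 0.31 = 0.6975.
With dosing unchanged, steady-state concentration scales as 1/CL: 54.6 / 0.6975 = 78.3 μg/mL.

78.3 μg/mL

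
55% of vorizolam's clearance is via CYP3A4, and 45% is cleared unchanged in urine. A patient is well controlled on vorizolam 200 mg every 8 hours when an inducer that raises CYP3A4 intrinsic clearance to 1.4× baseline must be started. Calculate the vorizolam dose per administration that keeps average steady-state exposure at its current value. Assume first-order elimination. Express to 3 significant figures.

The CYP3A4 pathway (55% of clearance) increases to 1.4× activity: 0.55 × 1.4 = 0.77.
Non-CYP routes (45%) are unchanged.
CL_new/CL_old = 0.77 + 0.45 = 1.22.
Css,avg = (dose rate)/CL, so holding Css fixed requires dose ∝ CL: 200 × 1.22 = 244 mg.

244 mg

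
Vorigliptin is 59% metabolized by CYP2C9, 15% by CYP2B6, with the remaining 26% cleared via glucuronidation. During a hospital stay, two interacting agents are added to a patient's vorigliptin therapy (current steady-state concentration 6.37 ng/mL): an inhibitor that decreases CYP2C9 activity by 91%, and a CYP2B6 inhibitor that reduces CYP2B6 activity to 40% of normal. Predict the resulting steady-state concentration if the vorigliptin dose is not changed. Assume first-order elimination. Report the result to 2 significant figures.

CYP2C9: 0.59 × 0.09 = 0.0531
CYP2B6: 0.15 × 0.4 = 0.06
Other: 0.26 (unchanged)
CL_new/CL_old = 0.0531 + 0.06 + 0.26 = 0.3731.
Dividing the baseline by the relative clearance: 6.37 / 0.3731 = 17 ng/mL.

17 ng/mL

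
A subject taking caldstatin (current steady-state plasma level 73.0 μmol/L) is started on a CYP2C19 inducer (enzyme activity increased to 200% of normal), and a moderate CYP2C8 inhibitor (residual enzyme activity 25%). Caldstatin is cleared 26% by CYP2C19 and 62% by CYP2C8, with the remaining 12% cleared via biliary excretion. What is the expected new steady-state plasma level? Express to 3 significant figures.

91.8 μmol/L

The CYP2C19 pathway (26% of clearance) increases to 2× activity: 0.26 × 2 = 0.52.
The CYP2C8 pathway (62% of clearance) is reduced to 0.25× activity: 0.62 × 0.25 = 0.155.
The remaining 12% of clearance is unaffected.
CL_new/CL_old = 0.52 + 0.155 + 0.12 = 0.795.
Dividing the baseline by the relative clearance: 73.0 / 0.795 = 91.8 μmol/L.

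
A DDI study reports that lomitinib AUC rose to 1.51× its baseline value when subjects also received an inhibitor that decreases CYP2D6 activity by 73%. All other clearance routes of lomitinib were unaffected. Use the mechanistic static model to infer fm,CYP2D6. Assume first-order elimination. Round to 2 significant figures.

0.46

Write x for the fraction cleared via CYP2D6. The observed AUC change means clearance fell to 1/1.51 = 0.6623 of baseline.
Setting x·0.27 + (1 − x) = 0.6623 and solving: x = (0.6623 − 1)/(0.27 − 1) = 0.46.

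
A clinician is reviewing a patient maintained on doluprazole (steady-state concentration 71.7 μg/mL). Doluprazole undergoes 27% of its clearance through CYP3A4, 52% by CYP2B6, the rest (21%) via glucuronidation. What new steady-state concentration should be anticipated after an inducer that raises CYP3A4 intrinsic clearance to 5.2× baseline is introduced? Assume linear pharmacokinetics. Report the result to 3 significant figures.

33.6 μg/mL

CYP3A4: 0.27 × 5.2 = 1.404
CYP2B6: 0.52 (unchanged)
Other: 0.21 (unchanged)
New clearance relative to baseline: 1.404 + 0.52 + 0.21 = 2.134.
Steady-state concentration ∝ 1/CL, so new value = 71.7 / 2.134 = 33.6 μg/mL.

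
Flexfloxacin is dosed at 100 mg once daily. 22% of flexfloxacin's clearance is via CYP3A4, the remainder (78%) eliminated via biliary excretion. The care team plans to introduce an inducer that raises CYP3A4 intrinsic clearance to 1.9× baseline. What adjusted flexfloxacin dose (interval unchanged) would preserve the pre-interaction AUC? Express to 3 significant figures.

120 mg

The CYP3A4 pathway (22% of clearance) increases to 1.9× activity: 0.22 × 1.9 = 0.418.
The remaining 78% of clearance is unaffected.
New clearance relative to baseline: 0.418 + 0.78 = 1.198.
Exposure is unchanged when dose changes in proportion to clearance. New dose = 100 mg × 1.198 = 120 mg.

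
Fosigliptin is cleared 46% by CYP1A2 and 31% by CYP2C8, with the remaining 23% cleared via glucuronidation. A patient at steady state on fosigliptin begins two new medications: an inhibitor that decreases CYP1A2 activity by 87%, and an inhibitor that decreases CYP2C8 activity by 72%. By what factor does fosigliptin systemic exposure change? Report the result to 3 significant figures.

CYP1A2: 0.46 × 0.13 = 0.0598
CYP2C8: 0.31 × 0.28 = 0.0868
Other: 0.23 (unchanged)
New clearance relative to baseline: 0.0598 + 0.0868 + 0.23 = 0.3766.
Net systemic exposure ratio = 1 / 0.3766 = 2.66.

2.66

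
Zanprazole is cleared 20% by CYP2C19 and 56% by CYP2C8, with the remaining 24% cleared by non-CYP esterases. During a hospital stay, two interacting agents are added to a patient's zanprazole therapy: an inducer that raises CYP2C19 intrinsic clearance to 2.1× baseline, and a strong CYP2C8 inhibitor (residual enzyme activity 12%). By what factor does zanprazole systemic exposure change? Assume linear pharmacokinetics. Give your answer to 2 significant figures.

1.4

The CYP2C19 pathway (20% of clearance) increases to 2.1× activity: 0.2 × 2.1 = 0.42.
The CYP2C8 pathway (56% of clearance) drops to 0.12× activity: 0.56 × 0.12 = 0.0672.
Non-CYP routes (24%) are unchanged.
New clearance relative to baseline: 0.42 + 0.0672 + 0.24 = 0.7272.
Systemic exposure ∝ 1/CL: fold-change = 1 / 0.7272 = 1.4.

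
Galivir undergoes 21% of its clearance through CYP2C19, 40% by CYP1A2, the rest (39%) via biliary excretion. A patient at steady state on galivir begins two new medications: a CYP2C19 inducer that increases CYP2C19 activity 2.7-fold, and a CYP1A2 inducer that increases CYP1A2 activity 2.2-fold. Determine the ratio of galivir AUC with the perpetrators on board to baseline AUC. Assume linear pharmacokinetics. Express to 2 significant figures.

0.54

The CYP2C19 pathway (21% of clearance) rises to 2.7× activity: 0.21 × 2.7 = 0.567.
The CYP1A2 pathway (40% of clearance) increases to 2.2× activity: 0.4 × 2.2 = 0.88.
The remaining 39% of clearance is unaffected.
Relative clearance = 0.567 + 0.88 + 0.39 = 1.837.
Net AUC ratio = 1 / 1.837 = 0.54.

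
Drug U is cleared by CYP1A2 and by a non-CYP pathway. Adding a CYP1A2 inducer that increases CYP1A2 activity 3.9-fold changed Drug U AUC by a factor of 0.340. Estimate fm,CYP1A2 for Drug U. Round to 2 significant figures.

0.67

Let x = fm,CYP1A2. Because AUC ∝ 1/CL, relative clearance rose to 1/0.340 = 2.941.
Only the CYP1A2 route changed, so 2.941 = x·3.9 + (1 − x), giving x = 0.67.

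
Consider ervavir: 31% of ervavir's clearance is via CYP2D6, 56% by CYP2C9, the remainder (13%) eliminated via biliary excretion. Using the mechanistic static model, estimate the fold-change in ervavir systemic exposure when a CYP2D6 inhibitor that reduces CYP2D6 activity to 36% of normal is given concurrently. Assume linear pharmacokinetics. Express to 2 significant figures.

CYP2D6: 0.31 × 0.36 = 0.1116
CYP2C9: 0.56 (unchanged)
Other: 0.13 (unchanged)
CL_new/CL_old = 0.1116 + 0.56 + 0.13 = 0.8016.
Systemic exposure is inversely proportional to clearance, so the fold-change is 1 / 0.8016 = 1.2.

1.2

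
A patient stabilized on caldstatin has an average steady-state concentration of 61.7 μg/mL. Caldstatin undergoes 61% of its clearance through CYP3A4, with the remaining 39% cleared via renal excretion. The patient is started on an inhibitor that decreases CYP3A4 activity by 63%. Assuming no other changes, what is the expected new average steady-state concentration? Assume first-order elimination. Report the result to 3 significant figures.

CYP3A4: 0.61 × 0.37 = 0.2257
Other: 0.39 (unchanged)
CL_new/CL_old = 0.2257 + 0.39 = 0.6157.
With dosing unchanged, average steady-state concentration scales as 1/CL: 61.7 / 0.6157 = 100 μg/mL.

100 μg/mL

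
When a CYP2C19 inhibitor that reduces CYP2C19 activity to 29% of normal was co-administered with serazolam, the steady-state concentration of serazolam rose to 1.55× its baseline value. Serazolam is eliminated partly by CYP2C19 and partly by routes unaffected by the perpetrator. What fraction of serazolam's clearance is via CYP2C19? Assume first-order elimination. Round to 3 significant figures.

0.500

Write x for the fraction cleared via CYP2C19. The observed steady-state concentration change means clearance fell to 1/1.55 = 0.6452 of baseline.
Only the CYP2C19 route changed, so 0.6452 = x·0.29 + (1 − x), giving x = 0.500.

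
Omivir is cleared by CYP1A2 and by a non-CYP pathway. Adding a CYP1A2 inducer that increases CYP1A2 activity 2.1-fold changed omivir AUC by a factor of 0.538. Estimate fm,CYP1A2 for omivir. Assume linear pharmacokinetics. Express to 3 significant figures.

Call the CYP1A2 fraction fm. After the interaction, CL_new/CL_old = fm × 2.1 + (1 − fm).
AUC ratio = 1 / (new CL fraction), so new CL fraction = 1 / 0.538 = 1.859.
fm × 2.1 + 1 − fm = 1.859  ⇒  fm × (2.1 − 1) = 0.8587  ⇒  fm = 0.781.

0.781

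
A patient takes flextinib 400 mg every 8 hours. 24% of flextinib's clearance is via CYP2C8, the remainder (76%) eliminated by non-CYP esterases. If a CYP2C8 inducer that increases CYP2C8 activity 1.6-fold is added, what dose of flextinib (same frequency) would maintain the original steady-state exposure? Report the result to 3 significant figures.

The CYP2C8 pathway (24% of clearance) increases to 1.6× activity: 0.24 × 1.6 = 0.384.
Non-CYP routes (76%) are unchanged.
CL_new/CL_old = 0.384 + 0.76 = 1.144.
Exposure is unchanged when dose changes in proportion to clearance. New dose = 400 mg × 1.144 = 458 mg.

458 mg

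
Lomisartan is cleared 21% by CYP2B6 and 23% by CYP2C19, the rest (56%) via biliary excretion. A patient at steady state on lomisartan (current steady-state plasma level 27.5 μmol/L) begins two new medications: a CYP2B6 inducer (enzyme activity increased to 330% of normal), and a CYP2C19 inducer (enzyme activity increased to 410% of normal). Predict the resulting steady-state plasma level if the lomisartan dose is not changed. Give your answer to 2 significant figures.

The CYP2B6 pathway (21% of clearance) increases to 3.3× activity: 0.21 × 3.3 = 0.693.
The CYP2C19 pathway (23% of clearance) increases to 4.1× activity: 0.23 × 4.1 = 0.943.
The remaining 56% of clearance is unaffected.
CL_new/CL_old = 0.693 + 0.943 + 0.56 = 2.196.
Steady-state plasma level ∝ 1/CL: new value = 27.5 / 2.196 = 13 μmol/L.

13 μmol/L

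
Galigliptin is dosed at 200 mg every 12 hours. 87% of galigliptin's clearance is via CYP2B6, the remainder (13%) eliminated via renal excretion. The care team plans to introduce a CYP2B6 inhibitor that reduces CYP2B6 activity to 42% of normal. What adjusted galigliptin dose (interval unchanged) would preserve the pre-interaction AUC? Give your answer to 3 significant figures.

The CYP2B6 pathway (87% of clearance) drops to 0.42× activity: 0.87 × 0.42 = 0.3654.
The remaining 13% of clearance is unaffected.
New clearance relative to baseline: 0.3654 + 0.13 = 0.4954.
Css,avg = (dose rate)/CL, so holding Css fixed requires dose ∝ CL: 200 × 0.4954 = 99.1 mg.

99.1 mg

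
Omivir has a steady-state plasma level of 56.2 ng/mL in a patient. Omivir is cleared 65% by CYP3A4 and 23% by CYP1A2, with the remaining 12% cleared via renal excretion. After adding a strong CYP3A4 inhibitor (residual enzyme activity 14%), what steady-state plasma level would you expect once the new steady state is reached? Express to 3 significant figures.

127 ng/mL

CYP3A4: 0.65 × 0.14 = 0.091
CYP1A2: 0.23 (unchanged)
Other: 0.12 (unchanged)
CL_new/CL_old = 0.091 + 0.23 + 0.12 = 0.441.
With dosing unchanged, steady-state plasma level scales as 1/CL: 56.2 / 0.441 = 127 ng/mL.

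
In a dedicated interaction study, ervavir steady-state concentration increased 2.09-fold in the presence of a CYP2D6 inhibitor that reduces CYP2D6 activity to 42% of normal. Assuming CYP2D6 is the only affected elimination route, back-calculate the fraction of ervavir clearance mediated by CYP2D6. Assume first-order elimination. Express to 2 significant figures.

0.90

Write x for the fraction cleared via CYP2D6. The observed steady-state concentration change means clearance fell to 1/2.09 = 0.4785 of baseline.
Only the CYP2D6 route changed, so 0.4785 = x·0.42 + (1 − x), giving x = 0.90.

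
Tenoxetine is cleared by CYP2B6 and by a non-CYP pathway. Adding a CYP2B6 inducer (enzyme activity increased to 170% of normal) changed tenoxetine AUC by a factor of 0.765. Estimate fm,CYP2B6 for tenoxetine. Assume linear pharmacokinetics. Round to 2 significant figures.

0.44

Call the CYP2B6 fraction fm. After the interaction, CL_new/CL_old = fm × 1.7 + (1 − fm).
AUC ratio = 1 / (new CL fraction), so new CL fraction = 1 / 0.765 = 1.307.
fm × 1.7 + 1 − fm = 1.307  ⇒  fm × (1.7 − 1) = 0.3072  ⇒  fm = 0.44.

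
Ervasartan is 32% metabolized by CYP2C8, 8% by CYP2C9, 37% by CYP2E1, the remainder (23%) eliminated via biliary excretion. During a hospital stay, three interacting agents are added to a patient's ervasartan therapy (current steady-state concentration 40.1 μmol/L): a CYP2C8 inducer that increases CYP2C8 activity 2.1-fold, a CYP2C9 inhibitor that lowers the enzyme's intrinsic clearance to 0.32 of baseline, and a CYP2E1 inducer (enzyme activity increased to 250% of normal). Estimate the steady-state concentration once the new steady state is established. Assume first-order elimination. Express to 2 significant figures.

22 μmol/L

The CYP2C8 pathway (32% of clearance) rises to 2.1× activity: 0.32 × 2.1 = 0.672.
The CYP2C9 pathway (8% of clearance) drops to 0.32× activity: 0.08 × 0.32 = 0.0256.
The CYP2E1 pathway (37% of clearance) increases to 2.5× activity: 0.37 × 2.5 = 0.925.
The remaining 23% of clearance is unaffected.
New clearance relative to baseline: 0.672 + 0.0256 + 0.925 + 0.23 = 1.8526.
New steady-state concentration = 40.1 / 1.8526 = 22 μmol/L (concentration scales inversely with clearance).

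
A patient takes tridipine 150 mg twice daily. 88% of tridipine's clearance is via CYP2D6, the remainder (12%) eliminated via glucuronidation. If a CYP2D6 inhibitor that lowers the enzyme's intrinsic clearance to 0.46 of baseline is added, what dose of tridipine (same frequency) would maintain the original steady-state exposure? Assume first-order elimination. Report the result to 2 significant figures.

79 mg

The CYP2D6 pathway (88% of clearance) falls to 0.46× activity: 0.88 × 0.46 = 0.4048.
The remaining 12% of clearance is unaffected.
Relative clearance = 0.4048 + 0.12 = 0.5248.
To maintain the same steady-state level, dose must scale with clearance: new dose = 150 × 0.5248 = 79 mg.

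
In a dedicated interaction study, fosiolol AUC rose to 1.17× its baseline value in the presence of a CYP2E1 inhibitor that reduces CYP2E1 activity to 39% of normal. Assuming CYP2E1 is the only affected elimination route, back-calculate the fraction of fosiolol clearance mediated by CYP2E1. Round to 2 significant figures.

CL'/CL = 1 / 1.17 = 0.8547
0.39·fm + (1 − fm) = 0.8547
fm = (0.8547 − 1) / (0.39 − 1) = 0.24

0.24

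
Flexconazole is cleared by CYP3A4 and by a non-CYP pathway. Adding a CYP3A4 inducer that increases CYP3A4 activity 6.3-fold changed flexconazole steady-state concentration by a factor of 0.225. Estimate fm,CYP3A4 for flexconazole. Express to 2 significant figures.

Let x = fm,CYP3A4. Because steady-state concentration ∝ 1/CL, relative clearance rose to 1/0.225 = 4.444.
Only the CYP3A4 route changed, so 4.444 = x·6.3 + (1 − x), giving x = 0.65.

0.65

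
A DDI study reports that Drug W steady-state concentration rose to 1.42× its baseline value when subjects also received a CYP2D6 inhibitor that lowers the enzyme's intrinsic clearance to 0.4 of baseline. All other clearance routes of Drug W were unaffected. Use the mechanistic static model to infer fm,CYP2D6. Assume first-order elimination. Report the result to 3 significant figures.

Let x = fm,CYP2D6. Because steady-state concentration ∝ 1/CL, relative clearance fell to 1/1.42 = 0.7042.
Setting x·0.4 + (1 − x) = 0.7042 and solving: x = (0.7042 − 1)/(0.4 − 1) = 0.493.

0.493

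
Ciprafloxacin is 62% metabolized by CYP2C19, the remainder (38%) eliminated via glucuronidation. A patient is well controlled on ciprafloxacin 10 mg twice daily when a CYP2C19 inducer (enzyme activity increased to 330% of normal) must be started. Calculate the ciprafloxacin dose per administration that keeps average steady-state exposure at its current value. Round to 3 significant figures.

24.3 mg

The CYP2C19 pathway (62% of clearance) increases to 3.3× activity: 0.62 × 3.3 = 2.046.
Non-CYP routes (38%) are unchanged.
Relative clearance = 2.046 + 0.38 = 2.426.
Exposure is unchanged when dose changes in proportion to clearance. New dose = 10 mg × 2.426 = 24.3 mg.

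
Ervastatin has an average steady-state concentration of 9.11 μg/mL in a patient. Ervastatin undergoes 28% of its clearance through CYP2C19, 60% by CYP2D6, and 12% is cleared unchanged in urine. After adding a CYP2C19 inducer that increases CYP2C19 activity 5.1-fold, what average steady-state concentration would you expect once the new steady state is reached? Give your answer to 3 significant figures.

4.24 μg/mL

The CYP2C19 pathway (28% of clearance) rises to 5.1× activity: 0.28 × 5.1 = 1.428.
CYP2D6 (60%) and the residual 12% are unaffected.
CL_new/CL_old = 1.428 + 0.6 + 0.12 = 2.148.
With dosing unchanged, average steady-state concentration scales as 1/CL: 9.11 / 2.148 = 4.24 μg/mL.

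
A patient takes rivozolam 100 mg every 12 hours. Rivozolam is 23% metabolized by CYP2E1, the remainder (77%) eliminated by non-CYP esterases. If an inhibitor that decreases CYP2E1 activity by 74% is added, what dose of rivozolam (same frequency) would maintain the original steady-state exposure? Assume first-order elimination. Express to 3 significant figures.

83.0 mg

CYP2E1: 0.23 × 0.26 = 0.0598
Other: 0.77 (unchanged)
CL_new/CL_old = 0.0598 + 0.77 = 0.8298.
Css,avg = (dose rate)/CL, so holding Css fixed requires dose ∝ CL: 100 × 0.8298 = 83.0 mg.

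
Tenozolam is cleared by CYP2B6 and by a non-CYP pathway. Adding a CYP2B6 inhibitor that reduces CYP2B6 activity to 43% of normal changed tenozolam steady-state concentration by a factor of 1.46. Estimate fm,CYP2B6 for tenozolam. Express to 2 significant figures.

0.55

Write x for the fraction cleared via CYP2B6. The observed steady-state concentration change means clearance fell to 1/1.46 = 0.6849 of baseline.
Setting x·0.43 + (1 − x) = 0.6849 and solving: x = (0.6849 − 1)/(0.43 − 1) = 0.55.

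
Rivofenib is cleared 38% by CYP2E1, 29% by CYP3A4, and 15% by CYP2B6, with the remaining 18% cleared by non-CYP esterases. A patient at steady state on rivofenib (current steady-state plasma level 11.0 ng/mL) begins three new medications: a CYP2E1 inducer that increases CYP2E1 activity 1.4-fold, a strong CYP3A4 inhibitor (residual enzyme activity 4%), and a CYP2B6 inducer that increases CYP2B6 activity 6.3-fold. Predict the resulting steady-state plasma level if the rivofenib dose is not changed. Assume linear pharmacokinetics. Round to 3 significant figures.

The CYP2E1 pathway (38% of clearance) rises to 1.4× activity: 0.38 × 1.4 = 0.532.
The CYP3A4 pathway (29% of clearance) falls to 0.04× activity: 0.29 × 0.04 = 0.0116.
The CYP2B6 pathway (15% of clearance) increases to 6.3× activity: 0.15 × 6.3 = 0.945.
Non-CYP routes (18%) are unchanged.
New clearance relative to baseline: 0.532 + 0.0116 + 0.945 + 0.18 = 1.6686.
Steady-state plasma level ∝ 1/CL: new value = 11.0 / 1.6686 = 6.59 ng/mL.

6.59 ng/mL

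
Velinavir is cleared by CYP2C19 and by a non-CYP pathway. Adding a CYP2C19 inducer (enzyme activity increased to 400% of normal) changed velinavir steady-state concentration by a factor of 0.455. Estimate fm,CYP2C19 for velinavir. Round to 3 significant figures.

0.399

Let x = fm,CYP2C19. Because steady-state concentration ∝ 1/CL, relative clearance rose to 1/0.455 = 2.198.
Only the CYP2C19 route changed, so 2.198 = x·4 + (1 − x), giving x = 0.399.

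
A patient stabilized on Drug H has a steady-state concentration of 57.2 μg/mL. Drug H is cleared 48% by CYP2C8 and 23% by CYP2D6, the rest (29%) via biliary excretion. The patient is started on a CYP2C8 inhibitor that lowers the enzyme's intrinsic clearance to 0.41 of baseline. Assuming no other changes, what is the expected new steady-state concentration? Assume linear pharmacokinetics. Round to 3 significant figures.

79.8 μg/mL

The CYP2C8 pathway (48% of clearance) falls to 0.41× activity: 0.48 × 0.41 = 0.1968.
CYP2D6 (23%) and the residual 29% are unaffected.
Relative clearance = 0.1968 + 0.23 + 0.29 = 0.7168.
Steady-state concentration ∝ 1/CL, so new value = 57.2 / 0.7168 = 79.8 μg/mL.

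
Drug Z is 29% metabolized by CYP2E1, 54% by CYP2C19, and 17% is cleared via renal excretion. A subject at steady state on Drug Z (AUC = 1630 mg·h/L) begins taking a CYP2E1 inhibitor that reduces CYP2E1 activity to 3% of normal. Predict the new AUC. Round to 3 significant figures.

2.27 × 10³ mg·h/L

The CYP2E1 pathway (29% of clearance) falls to 0.03× activity: 0.29 × 0.03 = 0.0087.
CYP2C19 (54%) and the residual 17% are unaffected.
CL_new/CL_old = 0.0087 + 0.54 + 0.17 = 0.7187.
With dosing unchanged, AUC scales as 1/CL: 1630 / 0.7187 = 2.27 × 10³ mg·h/L.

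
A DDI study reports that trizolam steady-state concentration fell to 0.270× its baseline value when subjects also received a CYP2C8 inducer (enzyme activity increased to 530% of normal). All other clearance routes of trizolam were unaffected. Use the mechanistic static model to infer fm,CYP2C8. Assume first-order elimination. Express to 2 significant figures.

CL'/CL = 1 / 0.270 = 3.704
5.3·fm + (1 − fm) = 3.704
fm = (3.704 − 1) / (5.3 − 1) = 0.63

0.63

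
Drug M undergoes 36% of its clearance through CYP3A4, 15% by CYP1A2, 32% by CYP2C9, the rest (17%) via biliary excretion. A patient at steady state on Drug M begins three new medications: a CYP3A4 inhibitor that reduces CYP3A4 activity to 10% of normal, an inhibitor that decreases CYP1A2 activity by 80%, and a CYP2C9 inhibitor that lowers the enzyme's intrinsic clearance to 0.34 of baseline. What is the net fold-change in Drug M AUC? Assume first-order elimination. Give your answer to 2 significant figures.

The CYP3A4 pathway (36% of clearance) drops to 0.1× activity: 0.36 × 0.1 = 0.036.
The CYP1A2 pathway (15% of clearance) drops to 0.2× activity: 0.15 × 0.2 = 0.03.
The CYP2C9 pathway (32% of clearance) is reduced to 0.34× activity: 0.32 × 0.34 = 0.1088.
Non-CYP routes (17%) are unchanged.
New clearance relative to baseline: 0.036 + 0.03 + 0.1088 + 0.17 = 0.3448.
AUC ∝ 1/CL: fold-change = 1 / 0.3448 = 2.9.

2.9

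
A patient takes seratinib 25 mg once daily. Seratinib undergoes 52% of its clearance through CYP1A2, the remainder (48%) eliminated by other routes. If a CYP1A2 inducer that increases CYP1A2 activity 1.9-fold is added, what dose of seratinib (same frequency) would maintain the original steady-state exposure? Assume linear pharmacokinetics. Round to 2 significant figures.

37 mg

The CYP1A2 pathway (52% of clearance) is boosted to 1.9× activity: 0.52 × 1.9 = 0.988.
The remaining 48% of clearance is unaffected.
CL_new/CL_old = 0.988 + 0.48 = 1.468.
Exposure is unchanged when dose changes in proportion to clearance. New dose = 25 mg × 1.468 = 37 mg.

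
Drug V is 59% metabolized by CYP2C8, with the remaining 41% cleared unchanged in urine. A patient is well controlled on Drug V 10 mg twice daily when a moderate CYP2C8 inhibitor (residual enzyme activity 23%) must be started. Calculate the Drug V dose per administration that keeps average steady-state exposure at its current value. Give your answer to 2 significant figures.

CYP2C8: 0.59 × 0.23 = 0.1357
Other: 0.41 (unchanged)
New clearance relative to baseline: 0.1357 + 0.41 = 0.5457.
Css,avg = (dose rate)/CL, so holding Css fixed requires dose ∝ CL: 10 × 0.5457 = 5.5 mg.

5.5 mg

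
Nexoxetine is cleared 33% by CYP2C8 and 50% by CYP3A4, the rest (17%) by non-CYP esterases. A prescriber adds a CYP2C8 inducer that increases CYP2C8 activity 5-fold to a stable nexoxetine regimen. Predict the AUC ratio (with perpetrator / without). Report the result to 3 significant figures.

0.431

The CYP2C8 pathway (33% of clearance) is boosted to 5× activity: 0.33 × 5 = 1.65.
CYP3A4 (50%) and the residual 17% are unaffected.
New clearance relative to baseline: 1.65 + 0.5 + 0.17 = 2.32.
AUC is inversely proportional to clearance, so the fold-change is 1 / 2.32 = 0.431.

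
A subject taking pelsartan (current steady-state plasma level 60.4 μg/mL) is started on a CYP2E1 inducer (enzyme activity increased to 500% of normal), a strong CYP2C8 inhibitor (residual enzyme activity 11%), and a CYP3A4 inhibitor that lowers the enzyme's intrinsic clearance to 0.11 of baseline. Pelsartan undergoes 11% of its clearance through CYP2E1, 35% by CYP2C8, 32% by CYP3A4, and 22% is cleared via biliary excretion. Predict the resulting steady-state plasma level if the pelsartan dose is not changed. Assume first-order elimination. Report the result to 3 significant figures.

71.6 μg/mL

The CYP2E1 pathway (11% of clearance) rises to 5× activity: 0.11 × 5 = 0.55.
The CYP2C8 pathway (35% of clearance) is reduced to 0.11× activity: 0.35 × 0.11 = 0.0385.
The CYP3A4 pathway (32% of clearance) is reduced to 0.11× activity: 0.32 × 0.11 = 0.0352.
Non-CYP routes (22%) are unchanged.
New clearance relative to baseline: 0.55 + 0.0385 + 0.0352 + 0.22 = 0.8437.
Steady-state plasma level ∝ 1/CL: new value = 60.4 / 0.8437 = 71.6 μg/mL.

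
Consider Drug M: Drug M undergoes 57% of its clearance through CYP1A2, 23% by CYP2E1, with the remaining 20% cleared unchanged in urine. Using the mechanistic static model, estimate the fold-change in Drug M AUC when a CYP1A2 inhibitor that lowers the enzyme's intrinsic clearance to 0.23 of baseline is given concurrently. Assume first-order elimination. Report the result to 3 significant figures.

The CYP1A2 pathway (57% of clearance) drops to 0.23× activity: 0.57 × 0.23 = 0.1311.
CYP2E1 (23%) and the residual 20% are unaffected.
Relative clearance = 0.1311 + 0.23 + 0.2 = 0.5611.
Since AUC ∝ 1/CL, the ratio is 1 / 0.5611 = 1.78.

1.78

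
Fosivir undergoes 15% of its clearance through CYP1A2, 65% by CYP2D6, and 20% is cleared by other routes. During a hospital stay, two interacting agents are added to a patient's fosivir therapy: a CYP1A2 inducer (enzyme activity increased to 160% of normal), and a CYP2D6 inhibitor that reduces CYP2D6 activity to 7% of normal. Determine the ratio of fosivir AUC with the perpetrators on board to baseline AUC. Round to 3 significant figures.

The CYP1A2 pathway (15% of clearance) is boosted to 1.6× activity: 0.15 × 1.6 = 0.24.
The CYP2D6 pathway (65% of clearance) drops to 0.07× activity: 0.65 × 0.07 = 0.0455.
Non-CYP routes (20%) are unchanged.
New clearance relative to baseline: 0.24 + 0.0455 + 0.2 = 0.4855.
Because AUC varies inversely with clearance, the combined effect is 1 / 0.4855 = 2.06.

2.06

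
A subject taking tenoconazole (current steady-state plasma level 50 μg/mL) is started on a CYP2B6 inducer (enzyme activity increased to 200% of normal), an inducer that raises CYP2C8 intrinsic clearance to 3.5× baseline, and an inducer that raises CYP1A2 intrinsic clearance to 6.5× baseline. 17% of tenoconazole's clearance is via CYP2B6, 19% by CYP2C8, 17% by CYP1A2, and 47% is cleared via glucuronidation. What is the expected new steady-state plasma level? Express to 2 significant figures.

The CYP2B6 pathway (17% of clearance) is boosted to 2× activity: 0.17 × 2 = 0.34.
The CYP2C8 pathway (19% of clearance) is boosted to 3.5× activity: 0.19 × 3.5 = 0.665.
The CYP1A2 pathway (17% of clearance) is boosted to 6.5× activity: 0.17 × 6.5 = 1.105.
The remaining 47% of clearance is unaffected.
New clearance relative to baseline: 0.34 + 0.665 + 1.105 + 0.47 = 2.58.
New steady-state plasma level = 50 / 2.58 = 19 μg/mL (concentration scales inversely with clearance).

19 μg/mL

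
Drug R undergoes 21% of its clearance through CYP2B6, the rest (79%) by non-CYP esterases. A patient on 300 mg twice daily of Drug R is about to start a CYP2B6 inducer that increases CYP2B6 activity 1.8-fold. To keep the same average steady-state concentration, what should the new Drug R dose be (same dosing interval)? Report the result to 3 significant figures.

The CYP2B6 pathway (21% of clearance) is boosted to 1.8× activity: 0.21 × 1.8 = 0.378.
The remaining 79% of clearance is unaffected.
New clearance relative to baseline: 0.378 + 0.79 = 1.168.
To maintain the same steady-state level, dose must scale with clearance: new dose = 300 × 1.168 = 350 mg.

350 mg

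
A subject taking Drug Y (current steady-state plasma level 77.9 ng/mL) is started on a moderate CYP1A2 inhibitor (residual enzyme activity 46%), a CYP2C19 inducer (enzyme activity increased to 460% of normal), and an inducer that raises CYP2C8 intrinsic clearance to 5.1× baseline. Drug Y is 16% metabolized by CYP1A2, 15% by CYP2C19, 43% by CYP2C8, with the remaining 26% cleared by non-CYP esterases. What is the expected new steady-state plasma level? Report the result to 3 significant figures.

24.2 ng/mL

The CYP1A2 pathway (16% of clearance) falls to 0.46× activity: 0.16 × 0.46 = 0.0736.
The CYP2C19 pathway (15% of clearance) rises to 4.6× activity: 0.15 × 4.6 = 0.69.
The CYP2C8 pathway (43% of clearance) rises to 5.1× activity: 0.43 × 5.1 = 2.193.
The remaining 26% of clearance is unaffected.
Relative clearance = 0.0736 + 0.69 + 2.193 + 0.26 = 3.2166.
Steady-state plasma level ∝ 1/CL: new value = 77.9 / 3.2166 = 24.2 ng/mL.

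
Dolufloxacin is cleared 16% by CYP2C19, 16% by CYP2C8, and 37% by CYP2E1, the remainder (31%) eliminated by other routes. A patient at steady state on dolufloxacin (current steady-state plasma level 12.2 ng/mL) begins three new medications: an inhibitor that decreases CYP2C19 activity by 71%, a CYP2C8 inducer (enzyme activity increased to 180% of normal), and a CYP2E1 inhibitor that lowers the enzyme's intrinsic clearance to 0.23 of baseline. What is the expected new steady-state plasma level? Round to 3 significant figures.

CYP2C19: 0.16 × 0.29 = 0.0464
CYP2C8: 0.16 × 1.8 = 0.288
CYP2E1: 0.37 × 0.23 = 0.0851
Other: 0.31 (unchanged)
CL_new/CL_old = 0.0464 + 0.288 + 0.0851 + 0.31 = 0.7295.
New steady-state plasma level = 12.2 / 0.7295 = 16.7 ng/mL (concentration scales inversely with clearance).

16.7 ng/mL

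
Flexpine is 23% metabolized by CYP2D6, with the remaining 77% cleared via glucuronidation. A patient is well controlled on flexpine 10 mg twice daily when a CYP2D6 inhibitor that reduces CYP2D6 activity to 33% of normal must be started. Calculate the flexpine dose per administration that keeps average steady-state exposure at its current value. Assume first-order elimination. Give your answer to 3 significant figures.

8.46 mg

The CYP2D6 pathway (23% of clearance) is reduced to 0.33× activity: 0.23 × 0.33 = 0.0759.
The remaining 77% of clearance is unaffected.
Relative clearance = 0.0759 + 0.77 = 0.8459.
Css,avg = (dose rate)/CL, so holding Css fixed requires dose ∝ CL: 10 × 0.8459 = 8.46 mg.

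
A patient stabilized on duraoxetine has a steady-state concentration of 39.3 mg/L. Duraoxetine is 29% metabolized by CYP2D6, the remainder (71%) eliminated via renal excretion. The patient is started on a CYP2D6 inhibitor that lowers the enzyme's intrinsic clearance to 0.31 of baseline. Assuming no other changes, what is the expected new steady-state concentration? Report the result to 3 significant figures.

49.1 mg/L

CYP2D6: 0.29 × 0.31 = 0.0899
Other: 0.71 (unchanged)
Relative clearance = 0.0899 + 0.71 = 0.7999.
Steady-state concentration ∝ 1/CL, so new value = 39.3 / 0.7999 = 49.1 mg/L.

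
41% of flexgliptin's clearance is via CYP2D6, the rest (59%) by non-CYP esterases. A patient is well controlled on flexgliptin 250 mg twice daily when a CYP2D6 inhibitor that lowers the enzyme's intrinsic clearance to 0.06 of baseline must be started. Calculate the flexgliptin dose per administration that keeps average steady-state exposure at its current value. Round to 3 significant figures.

154 mg

CYP2D6: 0.41 × 0.06 = 0.0246
Other: 0.59 (unchanged)
CL_new/CL_old = 0.0246 + 0.59 = 0.6146.
Css,avg = (dose rate)/CL, so holding Css fixed requires dose ∝ CL: 250 × 0.6146 = 154 mg.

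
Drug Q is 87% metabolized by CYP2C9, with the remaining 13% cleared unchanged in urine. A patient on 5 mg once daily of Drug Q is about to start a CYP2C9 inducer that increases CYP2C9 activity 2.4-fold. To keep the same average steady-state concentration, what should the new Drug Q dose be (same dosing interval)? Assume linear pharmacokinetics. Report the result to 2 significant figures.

CYP2C9: 0.87 × 2.4 = 2.088
Other: 0.13 (unchanged)
Relative clearance = 2.088 + 0.13 = 2.218.
Exposure is unchanged when dose changes in proportion to clearance. New dose = 5 mg × 2.218 = 11 mg.

11 mg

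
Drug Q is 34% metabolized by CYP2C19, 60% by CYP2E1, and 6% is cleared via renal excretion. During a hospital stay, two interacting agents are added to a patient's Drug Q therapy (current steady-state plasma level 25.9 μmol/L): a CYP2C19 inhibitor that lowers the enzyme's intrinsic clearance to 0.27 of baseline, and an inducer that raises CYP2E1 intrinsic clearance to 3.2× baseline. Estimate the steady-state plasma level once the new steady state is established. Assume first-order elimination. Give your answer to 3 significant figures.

The CYP2C19 pathway (34% of clearance) is reduced to 0.27× activity: 0.34 × 0.27 = 0.0918.
The CYP2E1 pathway (60% of clearance) is boosted to 3.2× activity: 0.6 × 3.2 = 1.92.
Non-CYP routes (6%) are unchanged.
Relative clearance = 0.0918 + 1.92 + 0.06 = 2.0718.
Steady-state plasma level ∝ 1/CL: new value = 25.9 / 2.0718 = 12.5 μmol/L.

12.5 μmol/L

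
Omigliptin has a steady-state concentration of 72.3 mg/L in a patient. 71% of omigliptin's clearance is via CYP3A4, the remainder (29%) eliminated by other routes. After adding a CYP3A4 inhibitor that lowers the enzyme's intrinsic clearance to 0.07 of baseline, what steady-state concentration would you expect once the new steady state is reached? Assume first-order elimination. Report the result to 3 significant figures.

The CYP3A4 pathway (71% of clearance) is reduced to 0.07× activity: 0.71 × 0.07 = 0.0497.
The remaining 29% of clearance is unaffected.
CL_new/CL_old = 0.0497 + 0.29 = 0.3397.
New steady-state concentration = baseline ÷ relative clearance = 72.3 / 0.3397 = 213 mg/L.

213 mg/L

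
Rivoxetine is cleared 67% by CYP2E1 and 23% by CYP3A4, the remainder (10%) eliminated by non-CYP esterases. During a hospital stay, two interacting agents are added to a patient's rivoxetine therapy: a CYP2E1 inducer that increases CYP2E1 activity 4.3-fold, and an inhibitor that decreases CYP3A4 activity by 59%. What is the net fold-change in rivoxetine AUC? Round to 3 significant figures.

The CYP2E1 pathway (67% of clearance) rises to 4.3× activity: 0.67 × 4.3 = 2.881.
The CYP3A4 pathway (23% of clearance) is reduced to 0.41× activity: 0.23 × 0.41 = 0.0943.
Non-CYP routes (10%) are unchanged.
Relative clearance = 2.881 + 0.0943 + 0.1 = 3.0753.
AUC ∝ 1/CL: fold-change = 1 / 3.0753 = 0.325.

0.325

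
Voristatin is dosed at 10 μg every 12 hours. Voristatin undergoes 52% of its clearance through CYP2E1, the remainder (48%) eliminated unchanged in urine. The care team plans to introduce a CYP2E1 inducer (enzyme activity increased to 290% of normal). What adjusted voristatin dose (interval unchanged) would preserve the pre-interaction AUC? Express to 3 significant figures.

19.9 μg

The CYP2E1 pathway (52% of clearance) is boosted to 2.9× activity: 0.52 × 2.9 = 1.508.
Non-CYP routes (48%) are unchanged.
New clearance relative to baseline: 1.508 + 0.48 = 1.988.
Exposure is unchanged when dose changes in proportion to clearance. New dose = 10 μg × 1.988 = 19.9 μg.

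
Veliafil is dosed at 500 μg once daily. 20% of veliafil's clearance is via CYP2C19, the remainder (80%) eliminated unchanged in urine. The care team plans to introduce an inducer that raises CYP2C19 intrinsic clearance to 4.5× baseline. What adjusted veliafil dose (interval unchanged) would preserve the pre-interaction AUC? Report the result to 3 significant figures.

The CYP2C19 pathway (20% of clearance) increases to 4.5× activity: 0.2 × 4.5 = 0.9.
The remaining 80% of clearance is unaffected.
Relative clearance = 0.9 + 0.8 = 1.7.
Exposure is unchanged when dose changes in proportion to clearance. New dose = 500 μg × 1.7 = 850 μg.

850 μg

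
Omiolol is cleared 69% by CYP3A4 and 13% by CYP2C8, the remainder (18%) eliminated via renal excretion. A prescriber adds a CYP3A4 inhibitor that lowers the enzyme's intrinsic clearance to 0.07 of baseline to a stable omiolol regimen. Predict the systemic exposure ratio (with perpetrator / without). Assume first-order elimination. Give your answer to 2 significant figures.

The CYP3A4 pathway (69% of clearance) is reduced to 0.07× activity: 0.69 × 0.07 = 0.0483.
CYP2C8 (13%) and the residual 18% are unaffected.
Relative clearance = 0.0483 + 0.13 + 0.18 = 0.3583.
Systemic exposure ratio = CL_old/CL_new = 1 / 0.3583 = 2.8.

2.8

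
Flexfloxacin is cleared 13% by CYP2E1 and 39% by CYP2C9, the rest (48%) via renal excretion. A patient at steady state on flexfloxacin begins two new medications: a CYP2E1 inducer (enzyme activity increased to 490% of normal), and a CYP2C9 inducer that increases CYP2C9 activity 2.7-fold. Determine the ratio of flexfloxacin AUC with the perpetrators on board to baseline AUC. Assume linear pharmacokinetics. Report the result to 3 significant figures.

The CYP2E1 pathway (13% of clearance) rises to 4.9× activity: 0.13 × 4.9 = 0.637.
The CYP2C9 pathway (39% of clearance) rises to 2.7× activity: 0.39 × 2.7 = 1.053.
Non-CYP routes (48%) are unchanged.
Relative clearance = 0.637 + 1.053 + 0.48 = 2.17.
Because AUC varies inversely with clearance, the combined effect is 1 / 2.17 = 0.461.

0.461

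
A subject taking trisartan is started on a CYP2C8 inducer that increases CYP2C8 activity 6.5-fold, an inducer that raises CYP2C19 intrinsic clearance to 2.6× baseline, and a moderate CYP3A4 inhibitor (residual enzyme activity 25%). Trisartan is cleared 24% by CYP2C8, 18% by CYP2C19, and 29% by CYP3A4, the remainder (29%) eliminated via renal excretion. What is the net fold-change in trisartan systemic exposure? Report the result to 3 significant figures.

0.418

The CYP2C8 pathway (24% of clearance) rises to 6.5× activity: 0.24 × 6.5 = 1.56.
The CYP2C19 pathway (18% of clearance) increases to 2.6× activity: 0.18 × 2.6 = 0.468.
The CYP3A4 pathway (29% of clearance) is reduced to 0.25× activity: 0.29 × 0.25 = 0.0725.
The remaining 29% of clearance is unaffected.
New clearance relative to baseline: 1.56 + 0.468 + 0.0725 + 0.29 = 2.3905.
Because systemic exposure varies inversely with clearance, the combined effect is 1 / 2.3905 = 0.418.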